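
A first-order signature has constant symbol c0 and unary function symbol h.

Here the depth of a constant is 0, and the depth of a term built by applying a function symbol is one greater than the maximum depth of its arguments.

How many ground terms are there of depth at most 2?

Let N_k count ground terms of depth at most k. Each non-constant term of depth ≤ k is some function symbol applied to depth-≤(k−1) arguments, giving N_k = 1 + N_{k-1}.
N_0 = 1
N_1 = 1 + 1 = 2
N_2 = 1 + 2 = 3

3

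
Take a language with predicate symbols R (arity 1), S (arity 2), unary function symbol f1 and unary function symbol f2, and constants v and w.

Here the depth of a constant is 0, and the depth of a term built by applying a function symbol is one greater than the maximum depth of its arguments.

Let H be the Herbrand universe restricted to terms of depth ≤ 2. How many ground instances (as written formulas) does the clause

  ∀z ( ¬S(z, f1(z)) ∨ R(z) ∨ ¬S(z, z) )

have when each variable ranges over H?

Ground terms of depth ≤ 2:
  Let N_k = |{terms of depth ≤ k}|. Then N_0 = 2 and N_k = 2 + N_{k-1} + N_{k-1} for k ≥ 1 (one summand per function symbol, arity giving the exponent).
  N_0 = 2
  N_1 = 2 + 2 + 2 = 6
  N_2 = 2 + 6 + 6 = 14
So there are 14 ground terms available for substitution.
The clause has 1 distinct variable (z), which appears in the body. In the free term algebra distinct substitutions yield syntactically distinct ground instances.
Number of ground instances = 14.

14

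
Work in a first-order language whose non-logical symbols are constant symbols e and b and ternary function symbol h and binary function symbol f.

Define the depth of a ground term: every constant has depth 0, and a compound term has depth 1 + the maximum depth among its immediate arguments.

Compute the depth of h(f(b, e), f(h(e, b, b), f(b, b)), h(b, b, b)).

3

depth(f(b, e)) = 1 + max(0, 0) = 1
depth(h(e, b, b)) = 1 + max(0, 0, 0) = 1
depth(f(b, b)) = 1 + max(0, 0) = 1
depth(f(h(e, b, b), f(b, b))) = 1 + max(1, 1) = 2
depth(h(b, b, b)) = 1 + max(0, 0, 0) = 1
depth(h(f(b, e), f(h(e, b, b), f(b, b)), h(b, b, b))) = 1 + max(1, 2, 1) = 3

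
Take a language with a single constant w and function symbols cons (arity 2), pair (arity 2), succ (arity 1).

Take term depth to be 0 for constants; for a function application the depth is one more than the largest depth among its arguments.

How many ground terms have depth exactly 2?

If N_k denotes the number of depth-≤k ground terms, the 1 constant gives N_0 = 1, and each function symbol of arity r contributes N_{k-1}^r new terms at level k: N_k = 1 + N_{k-1}^2 + N_{k-1}^2 + N_{k-1}.
N_0 = 1
N_1 = 1 + 1^2 + 1^2 + 1 = 4
N_2 = 1 + 4^2 + 4^2 + 4 = 37
Terms of depth exactly 2: N_2 − N_1 = 37 − 4 = 33.

33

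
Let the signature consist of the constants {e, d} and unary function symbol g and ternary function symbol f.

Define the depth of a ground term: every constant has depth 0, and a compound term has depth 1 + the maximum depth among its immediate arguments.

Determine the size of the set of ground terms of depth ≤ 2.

1742

If N_k denotes the number of depth-≤k ground terms, the 2 constants give N_0 = 2, and each function symbol of arity r contributes N_{k-1}^r new terms at level k: N_k = 2 + N_{k-1} + N_{k-1}^3.
N_0 = 2
N_1 = 2 + 2 + 2^3 = 12
N_2 = 2 + 12 + 12^3 = 1742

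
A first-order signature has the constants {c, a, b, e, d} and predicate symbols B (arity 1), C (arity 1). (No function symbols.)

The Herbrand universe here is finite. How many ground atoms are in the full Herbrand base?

10

With no function symbols, the Herbrand universe is just the 5 constants.
Ground atoms per predicate: B: 5, C: 5.
Herbrand base size = 5 + 5 = 10.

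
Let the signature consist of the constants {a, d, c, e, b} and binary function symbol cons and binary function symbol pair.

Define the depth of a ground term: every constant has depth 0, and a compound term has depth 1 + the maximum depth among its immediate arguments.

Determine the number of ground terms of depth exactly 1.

50

Count level by level. With function symbols cons/2, pair/2, the terms of depth ≤ k are the 5 constants together with each function applied to depth-≤(k−1) tuples, so N_k = 5 + N_{k-1}^2 + N_{k-1}^2.
N_0 = 5
N_1 = 5 + 5^2 + 5^2 = 55
Terms of depth exactly 1: N_1 − N_0 = 55 − 5 = 50.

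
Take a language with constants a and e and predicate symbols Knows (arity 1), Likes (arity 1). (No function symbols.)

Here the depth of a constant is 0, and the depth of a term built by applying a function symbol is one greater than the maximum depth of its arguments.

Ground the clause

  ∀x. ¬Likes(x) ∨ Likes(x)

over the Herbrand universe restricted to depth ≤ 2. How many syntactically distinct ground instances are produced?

Ground terms of depth ≤ 2:
  With no function symbols every ground term is a constant, so there are exactly 2 ground terms at every depth bound.
  N_0 = 2
  N_1 = 2
  N_2 = 2
  Explicitly: a, e.
So there are 2 ground terms available for substitution.
The variable x ranges independently over the available ground terms, and distinct assignments produce distinct instances.
Number of ground instances = 2.

2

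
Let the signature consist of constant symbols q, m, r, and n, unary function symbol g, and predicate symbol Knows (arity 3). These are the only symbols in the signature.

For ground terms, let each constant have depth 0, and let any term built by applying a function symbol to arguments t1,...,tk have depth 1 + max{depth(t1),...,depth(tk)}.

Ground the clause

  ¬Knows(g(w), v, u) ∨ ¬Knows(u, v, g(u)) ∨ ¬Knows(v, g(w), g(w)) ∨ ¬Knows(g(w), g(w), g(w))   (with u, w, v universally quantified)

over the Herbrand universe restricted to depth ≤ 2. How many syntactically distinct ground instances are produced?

Ground terms of depth ≤ 2:
  Count level by level. With function symbols g/1, the terms of depth ≤ k are the 4 constants together with each function applied to depth-≤(k−1) tuples, so N_k = 4 + N_{k-1}.
  N_0 = 4
  N_1 = 4 + 4 = 8
  N_2 = 4 + 8 = 12
  Explicitly: q, m, r, n, g(q), g(m), g(r), g(n), g(g(q)), g(g(m)), g(g(r)), g(g(n)).
So there are 12 ground terms available for substitution.
There are 3 variables to instantiate (u, w, v), each occurring in at least one literal, so different choices give different ground instances.
Number of ground instances = 12^3 = 1728.

1728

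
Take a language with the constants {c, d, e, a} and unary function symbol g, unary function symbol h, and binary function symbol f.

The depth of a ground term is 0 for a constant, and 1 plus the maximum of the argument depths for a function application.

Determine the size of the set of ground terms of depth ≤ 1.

Write N_k for the number of ground terms of depth ≤ k. A term of depth ≤ k is either a constant or a function symbol applied to arguments of depth ≤ k−1, so N_k = 4 + N_{k-1} + N_{k-1} + N_{k-1}^2.
N_0 = 4
N_1 = 4 + 4 + 4 + 4^2 = 28

28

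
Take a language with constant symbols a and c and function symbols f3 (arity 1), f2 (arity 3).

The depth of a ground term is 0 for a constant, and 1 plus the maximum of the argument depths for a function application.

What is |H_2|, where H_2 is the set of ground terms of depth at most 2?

1742

Count level by level. With function symbols f3/1, f2/3, the terms of depth ≤ k are the 2 constants together with each function applied to depth-≤(k−1) tuples, so N_k = 2 + N_{k-1} + N_{k-1}^3.
N_0 = 2
N_1 = 2 + 2 + 2^3 = 12
N_2 = 2 + 12 + 12^3 = 1742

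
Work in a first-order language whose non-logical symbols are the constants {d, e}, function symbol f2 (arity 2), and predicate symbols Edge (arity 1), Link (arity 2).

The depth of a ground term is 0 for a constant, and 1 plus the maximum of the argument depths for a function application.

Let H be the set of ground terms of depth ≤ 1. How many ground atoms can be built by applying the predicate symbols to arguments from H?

First count ground terms of depth ≤ 1.
Let N_k = |{terms of depth ≤ k}|. Then N_0 = 2 and N_k = 2 + N_{k-1}^2 for k ≥ 1 (one summand per function symbol, arity giving the exponent).
N_0 = 2
N_1 = 2 + 2^2 = 6
So |H| = 6.
For each predicate symbol, the number of ground atoms is |H| raised to its arity; summing:
  Edge: 6;  Link: 6^2 = 36
Total ground atoms: 6 + 36 = 42.

42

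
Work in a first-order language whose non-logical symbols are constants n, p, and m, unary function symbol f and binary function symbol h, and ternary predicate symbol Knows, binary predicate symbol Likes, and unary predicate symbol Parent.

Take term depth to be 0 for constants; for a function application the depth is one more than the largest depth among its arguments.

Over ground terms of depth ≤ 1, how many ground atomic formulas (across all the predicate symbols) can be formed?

First count ground terms of depth ≤ 1.
Write N_k for the number of ground terms of depth ≤ k. A term of depth ≤ k is either a constant or a function symbol applied to arguments of depth ≤ k−1, so N_k = 3 + N_{k-1} + N_{k-1}^2.
N_0 = 3
N_1 = 3 + 3 + 3^2 = 15
So |H| = 15.
For each predicate symbol, the number of ground atoms is |H| raised to its arity; summing:
  Knows: 15^3 = 3375;  Likes: 15^2 = 225;  Parent: 15
Total ground atoms: 3375 + 225 + 15 = 3615.

3615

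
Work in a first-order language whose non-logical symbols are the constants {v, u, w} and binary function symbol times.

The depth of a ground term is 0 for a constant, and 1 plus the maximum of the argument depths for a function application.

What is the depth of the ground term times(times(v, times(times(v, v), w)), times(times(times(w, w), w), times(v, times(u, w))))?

depth(times(v, v)) = 1 + max(0, 0) = 1
depth(times(times(v, v), w)) = 1 + max(1, 0) = 2
depth(times(v, times(times(v, v), w))) = 1 + max(0, 2) = 3
depth(times(w, w)) = 1 + max(0, 0) = 1
depth(times(times(w, w), w)) = 1 + max(1, 0) = 2
depth(times(u, w)) = 1 + max(0, 0) = 1
depth(times(v, times(u, w))) = 1 + max(0, 1) = 2
depth(times(times(times(w, w), w), times(v, times(u, w)))) = 1 + max(2, 2) = 3
depth(times(times(v, times(times(v, v), w)), times(times(times(w, w), w), times(v, times(u, w))))) = 1 + max(3, 3) = 4

4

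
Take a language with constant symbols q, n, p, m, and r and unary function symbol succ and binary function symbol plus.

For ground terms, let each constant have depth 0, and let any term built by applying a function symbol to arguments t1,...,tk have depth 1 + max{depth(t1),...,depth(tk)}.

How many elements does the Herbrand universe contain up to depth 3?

Let N_k = |{terms of depth ≤ k}|. Then N_0 = 5 and N_k = 5 + N_{k-1} + N_{k-1}^2 for k ≥ 1 (one summand per function symbol, arity giving the exponent).
N_0 = 5
N_1 = 5 + 5 + 5^2 = 35
N_2 = 5 + 35 + 35^2 = 1265
N_3 = 5 + 1265 + 1265^2 = 1601495

1601495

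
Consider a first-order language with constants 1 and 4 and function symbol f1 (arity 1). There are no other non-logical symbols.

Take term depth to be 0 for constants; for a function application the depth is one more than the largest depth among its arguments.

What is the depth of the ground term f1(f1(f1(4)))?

depth(f1(4)) = 1 + depth(4) = 1 + 0 = 1
depth(f1(f1(4))) = 1 + depth(f1(4)) = 1 + 1 = 2
depth(f1(f1(f1(4)))) = 1 + depth(f1(f1(4))) = 1 + 2 = 3

3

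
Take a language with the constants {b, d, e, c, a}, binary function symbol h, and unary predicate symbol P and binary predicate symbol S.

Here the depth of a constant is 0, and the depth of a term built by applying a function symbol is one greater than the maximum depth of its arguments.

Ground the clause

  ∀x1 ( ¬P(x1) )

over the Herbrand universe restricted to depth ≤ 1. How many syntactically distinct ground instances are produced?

Ground terms of depth ≤ 1:
  Write N_k for the number of ground terms of depth ≤ k. A term of depth ≤ k is either a constant or a function symbol applied to arguments of depth ≤ k−1, so N_k = 5 + N_{k-1}^2.
  N_0 = 5
  N_1 = 5 + 5^2 = 30
So there are 30 ground terms available for substitution.
The body mentions the single quantified variable x1; since ground terms form a free algebra, no two substitutions collapse to the same formula.
Number of ground instances = 30.

30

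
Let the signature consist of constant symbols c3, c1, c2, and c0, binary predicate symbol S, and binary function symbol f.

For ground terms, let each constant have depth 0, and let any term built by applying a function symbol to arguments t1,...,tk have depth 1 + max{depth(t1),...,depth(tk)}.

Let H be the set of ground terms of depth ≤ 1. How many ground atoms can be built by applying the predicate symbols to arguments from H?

400

First count ground terms of depth ≤ 1.
If N_k denotes the number of depth-≤k ground terms, the 4 constants give N_0 = 4, and each function symbol of arity r contributes N_{k-1}^r new terms at level k: N_k = 4 + N_{k-1}^2.
N_0 = 4
N_1 = 4 + 4^2 = 20
So |H| = 20.
For each predicate symbol, the number of ground atoms is |H| raised to its arity; summing:
  S: 20^2 = 400
Total ground atoms: 400.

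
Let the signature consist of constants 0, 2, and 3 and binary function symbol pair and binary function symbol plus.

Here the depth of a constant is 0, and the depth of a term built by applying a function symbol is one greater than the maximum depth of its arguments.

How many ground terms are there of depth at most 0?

3

If N_k denotes the number of depth-≤k ground terms, the 3 constants give N_0 = 3, and each function symbol of arity r contributes N_{k-1}^r new terms at level k: N_k = 3 + N_{k-1}^2 + N_{k-1}^2.
N_0 = 3
Explicitly: 0, 2, 3.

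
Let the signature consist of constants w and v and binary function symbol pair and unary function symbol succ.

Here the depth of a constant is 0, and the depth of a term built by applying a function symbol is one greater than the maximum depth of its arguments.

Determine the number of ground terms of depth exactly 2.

Count level by level. With function symbols pair/2, succ/1, the terms of depth ≤ k are the 2 constants together with each function applied to depth-≤(k−1) tuples, so N_k = 2 + N_{k-1}^2 + N_{k-1}.
N_0 = 2
N_1 = 2 + 2^2 + 2 = 8
N_2 = 2 + 8^2 + 8 = 74
Terms of depth exactly 2: N_2 − N_1 = 74 − 8 = 66.

66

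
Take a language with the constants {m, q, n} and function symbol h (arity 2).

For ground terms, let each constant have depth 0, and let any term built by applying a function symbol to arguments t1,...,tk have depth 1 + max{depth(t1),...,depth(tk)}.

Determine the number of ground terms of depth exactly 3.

21465

Let N_k count ground terms of depth at most k. Each non-constant term of depth ≤ k is some function symbol applied to depth-≤(k−1) arguments, giving N_k = 3 + N_{k-1}^2.
N_0 = 3
N_1 = 3 + 3^2 = 12
N_2 = 3 + 12^2 = 147
N_3 = 3 + 147^2 = 21612
Terms of depth exactly 3: N_3 − N_2 = 21612 − 147 = 21465.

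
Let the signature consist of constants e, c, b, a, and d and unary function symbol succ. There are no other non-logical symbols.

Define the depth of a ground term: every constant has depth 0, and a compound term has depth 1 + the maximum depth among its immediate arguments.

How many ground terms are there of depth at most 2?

15

Let N_k count ground terms of depth at most k. Each non-constant term of depth ≤ k is some function symbol applied to depth-≤(k−1) arguments, giving N_k = 5 + N_{k-1}.
N_0 = 5
N_1 = 5 + 5 = 10
N_2 = 5 + 10 = 15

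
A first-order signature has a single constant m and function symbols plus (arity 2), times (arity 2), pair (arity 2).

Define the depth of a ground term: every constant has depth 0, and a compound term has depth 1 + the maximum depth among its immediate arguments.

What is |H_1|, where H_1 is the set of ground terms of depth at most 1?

Count level by level. With function symbols plus/2, times/2, pair/2, the terms of depth ≤ k are the 1 constant together with each function applied to depth-≤(k−1) tuples, so N_k = 1 + N_{k-1}^2 + N_{k-1}^2 + N_{k-1}^2.
N_0 = 1
N_1 = 1 + 1^2 + 1^2 + 1^2 = 4
Explicitly: m, plus(m, m), times(m, m), pair(m, m).

4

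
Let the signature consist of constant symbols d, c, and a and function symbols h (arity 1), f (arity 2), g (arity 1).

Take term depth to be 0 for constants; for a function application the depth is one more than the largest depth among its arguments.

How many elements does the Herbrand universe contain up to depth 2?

Count level by level. With function symbols h/1, f/2, g/1, the terms of depth ≤ k are the 3 constants together with each function applied to depth-≤(k−1) tuples, so N_k = 3 + N_{k-1} + N_{k-1}^2 + N_{k-1}.
N_0 = 3
N_1 = 3 + 3 + 3^2 + 3 = 18
N_2 = 3 + 18 + 18^2 + 18 = 363

363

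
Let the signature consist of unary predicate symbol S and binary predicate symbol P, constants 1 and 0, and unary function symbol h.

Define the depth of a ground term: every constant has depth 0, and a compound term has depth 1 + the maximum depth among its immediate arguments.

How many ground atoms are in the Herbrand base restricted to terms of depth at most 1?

First count ground terms of depth ≤ 1.
Let N_k count ground terms of depth at most k. Each non-constant term of depth ≤ k is some function symbol applied to depth-≤(k−1) arguments, giving N_k = 2 + N_{k-1}.
N_0 = 2
N_1 = 2 + 2 = 4
Explicitly: 1, 0, h(1), h(0).
So |H| = 4.
Each predicate of arity r yields |H|^r ground atoms (one per choice of an r-tuple from H):
  S: 4;  P: 4^2 = 16
Total ground atoms: 4 + 16 = 20.

20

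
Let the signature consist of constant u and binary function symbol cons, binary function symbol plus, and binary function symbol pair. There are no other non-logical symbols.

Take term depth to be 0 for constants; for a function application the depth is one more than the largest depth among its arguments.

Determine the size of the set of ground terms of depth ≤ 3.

Write N_k for the number of ground terms of depth ≤ k. A term of depth ≤ k is either a constant or a function symbol applied to arguments of depth ≤ k−1, so N_k = 1 + N_{k-1}^2 + N_{k-1}^2 + N_{k-1}^2.
N_0 = 1
N_1 = 1 + 1^2 + 1^2 + 1^2 = 4
N_2 = 1 + 4^2 + 4^2 + 4^2 = 49
N_3 = 1 + 49^2 + 49^2 + 49^2 = 7204

7204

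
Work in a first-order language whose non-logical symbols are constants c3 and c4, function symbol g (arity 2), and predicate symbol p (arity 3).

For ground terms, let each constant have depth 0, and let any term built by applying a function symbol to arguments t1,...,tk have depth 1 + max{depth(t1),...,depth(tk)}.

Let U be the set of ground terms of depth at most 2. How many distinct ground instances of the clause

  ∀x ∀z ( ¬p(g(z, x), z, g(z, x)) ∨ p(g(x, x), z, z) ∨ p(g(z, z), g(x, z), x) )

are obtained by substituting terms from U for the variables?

Ground terms of depth ≤ 2:
  Let N_k count ground terms of depth at most k. Each non-constant term of depth ≤ k is some function symbol applied to depth-≤(k−1) arguments, giving N_k = 2 + N_{k-1}^2.
  N_0 = 2
  N_1 = 2 + 2^2 = 6
  N_2 = 2 + 6^2 = 38
So there are 38 ground terms available for substitution.
The clause has 2 distinct variables (x, z), each appearing in the body. In the free term algebra distinct substitutions yield syntactically distinct ground instances.
Number of ground instances = 38^2 = 1444.

1444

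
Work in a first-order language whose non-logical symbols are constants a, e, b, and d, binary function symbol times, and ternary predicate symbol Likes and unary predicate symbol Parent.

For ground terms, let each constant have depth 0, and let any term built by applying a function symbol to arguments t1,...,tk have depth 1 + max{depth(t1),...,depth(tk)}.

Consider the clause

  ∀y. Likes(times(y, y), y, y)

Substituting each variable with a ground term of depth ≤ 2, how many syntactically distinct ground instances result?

Ground terms of depth ≤ 2:
  Write N_k for the number of ground terms of depth ≤ k. A term of depth ≤ k is either a constant or a function symbol applied to arguments of depth ≤ k−1, so N_k = 4 + N_{k-1}^2.
  N_0 = 4
  N_1 = 4 + 4^2 = 20
  N_2 = 4 + 20^2 = 404
So there are 404 ground terms available for substitution.
There is 1 variable to instantiate (y),  occurring in at least one literal, so different choices give different ground instances.
Number of ground instances = 404.

404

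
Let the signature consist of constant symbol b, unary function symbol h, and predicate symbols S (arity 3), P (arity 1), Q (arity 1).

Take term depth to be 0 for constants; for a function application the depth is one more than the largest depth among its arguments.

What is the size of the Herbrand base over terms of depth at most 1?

12

First count ground terms of depth ≤ 1.
Count level by level. With function symbols h/1, the terms of depth ≤ k are the 1 constant together with each function applied to depth-≤(k−1) tuples, so N_k = 1 + N_{k-1}.
N_0 = 1
N_1 = 1 + 1 = 2
Explicitly: b, h(b).
So |H| = 2.
Each predicate of arity r yields |H|^r ground atoms (one per choice of an r-tuple from H):
  S: 2^3 = 8;  P: 2;  Q: 2
Total ground atoms: 8 + 2 + 2 = 12.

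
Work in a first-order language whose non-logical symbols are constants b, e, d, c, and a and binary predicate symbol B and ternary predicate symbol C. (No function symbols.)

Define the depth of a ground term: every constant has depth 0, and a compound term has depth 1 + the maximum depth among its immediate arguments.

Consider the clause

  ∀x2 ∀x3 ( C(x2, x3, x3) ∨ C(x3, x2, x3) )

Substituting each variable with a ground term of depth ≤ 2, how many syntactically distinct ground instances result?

25

Ground terms of depth ≤ 2:
  With no function symbols every ground term is a constant, so there are exactly 5 ground terms at every depth bound.
  N_0 = 5
  N_1 = 5
  N_2 = 5
  Explicitly: b, e, d, c, a.
So there are 5 ground terms available for substitution.
Each of x2, x3 ranges independently over the available ground terms, and distinct assignments produce distinct instances.
Number of ground instances = 5^2 = 25.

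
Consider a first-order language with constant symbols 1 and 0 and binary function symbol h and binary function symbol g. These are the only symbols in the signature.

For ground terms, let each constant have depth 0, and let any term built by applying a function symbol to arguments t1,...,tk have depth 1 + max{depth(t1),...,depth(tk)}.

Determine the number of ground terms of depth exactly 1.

8

Let N_k = |{terms of depth ≤ k}|. Then N_0 = 2 and N_k = 2 + N_{k-1}^2 + N_{k-1}^2 for k ≥ 1 (one summand per function symbol, arity giving the exponent).
N_0 = 2
N_1 = 2 + 2^2 + 2^2 = 10
Terms of depth exactly 1: N_1 − N_0 = 10 − 2 = 8.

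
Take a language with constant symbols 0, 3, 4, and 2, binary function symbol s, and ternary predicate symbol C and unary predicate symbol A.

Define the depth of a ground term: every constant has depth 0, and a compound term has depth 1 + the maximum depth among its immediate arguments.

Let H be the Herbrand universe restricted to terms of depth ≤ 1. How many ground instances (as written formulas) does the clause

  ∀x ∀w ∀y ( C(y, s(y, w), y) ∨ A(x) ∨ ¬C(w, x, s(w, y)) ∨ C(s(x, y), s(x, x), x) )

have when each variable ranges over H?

8000

Ground terms of depth ≤ 1:
  Write N_k for the number of ground terms of depth ≤ k. A term of depth ≤ k is either a constant or a function symbol applied to arguments of depth ≤ k−1, so N_k = 4 + N_{k-1}^2.
  N_0 = 4
  N_1 = 4 + 4^2 = 20
So there are 20 ground terms available for substitution.
Each of x, w, y ranges independently over the available ground terms, and distinct assignments produce distinct instances.
Number of ground instances = 20^3 = 8000.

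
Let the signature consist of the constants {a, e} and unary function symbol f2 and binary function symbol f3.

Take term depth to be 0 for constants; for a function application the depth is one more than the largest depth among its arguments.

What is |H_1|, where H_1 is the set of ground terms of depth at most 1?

8

Count level by level. With function symbols f2/1, f3/2, the terms of depth ≤ k are the 2 constants together with each function applied to depth-≤(k−1) tuples, so N_k = 2 + N_{k-1} + N_{k-1}^2.
N_0 = 2
N_1 = 2 + 2 + 2^2 = 8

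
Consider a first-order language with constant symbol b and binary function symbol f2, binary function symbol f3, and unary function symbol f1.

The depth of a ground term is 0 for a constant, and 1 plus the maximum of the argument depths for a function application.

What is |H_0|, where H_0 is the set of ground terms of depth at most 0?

1

Let N_k = |{terms of depth ≤ k}|. Then N_0 = 1 and N_k = 1 + N_{k-1}^2 + N_{k-1}^2 + N_{k-1} for k ≥ 1 (one summand per function symbol, arity giving the exponent).
N_0 = 1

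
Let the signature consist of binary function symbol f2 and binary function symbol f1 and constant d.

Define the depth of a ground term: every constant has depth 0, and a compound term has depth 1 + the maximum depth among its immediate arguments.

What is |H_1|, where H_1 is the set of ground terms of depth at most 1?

If N_k denotes the number of depth-≤k ground terms, the 1 constant gives N_0 = 1, and each function symbol of arity r contributes N_{k-1}^r new terms at level k: N_k = 1 + N_{k-1}^2 + N_{k-1}^2.
N_0 = 1
N_1 = 1 + 1^2 + 1^2 = 3
Explicitly: d, f2(d, d), f1(d, d).

3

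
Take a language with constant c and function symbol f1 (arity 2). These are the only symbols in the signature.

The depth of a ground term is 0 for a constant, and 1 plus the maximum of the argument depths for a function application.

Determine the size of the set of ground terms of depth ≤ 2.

Count level by level. With function symbols f1/2, the terms of depth ≤ k are the 1 constant together with each function applied to depth-≤(k−1) tuples, so N_k = 1 + N_{k-1}^2.
N_0 = 1
N_1 = 1 + 1^2 = 2
N_2 = 1 + 2^2 = 5
Explicitly: c, f1(c, c), f1(c, f1(c, c)), f1(f1(c, c), c), f1(f1(c, c), f1(c, c)).

5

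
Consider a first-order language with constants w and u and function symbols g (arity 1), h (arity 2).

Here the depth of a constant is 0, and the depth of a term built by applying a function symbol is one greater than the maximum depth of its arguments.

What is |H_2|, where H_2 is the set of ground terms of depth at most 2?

74

Let N_k = |{terms of depth ≤ k}|. Then N_0 = 2 and N_k = 2 + N_{k-1} + N_{k-1}^2 for k ≥ 1 (one summand per function symbol, arity giving the exponent).
N_0 = 2
N_1 = 2 + 2 + 2^2 = 8
N_2 = 2 + 8 + 8^2 = 74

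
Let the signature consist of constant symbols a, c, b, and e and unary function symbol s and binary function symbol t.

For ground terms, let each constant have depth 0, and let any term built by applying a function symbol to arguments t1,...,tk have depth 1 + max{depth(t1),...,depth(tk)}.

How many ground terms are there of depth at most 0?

4

Let N_k count ground terms of depth at most k. Each non-constant term of depth ≤ k is some function symbol applied to depth-≤(k−1) arguments, giving N_k = 4 + N_{k-1} + N_{k-1}^2.
N_0 = 4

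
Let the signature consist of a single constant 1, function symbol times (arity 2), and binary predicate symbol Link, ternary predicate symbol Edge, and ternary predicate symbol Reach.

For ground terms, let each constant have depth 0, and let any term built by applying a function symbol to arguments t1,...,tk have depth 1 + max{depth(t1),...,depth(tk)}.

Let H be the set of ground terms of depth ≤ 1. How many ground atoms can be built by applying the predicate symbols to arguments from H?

First count ground terms of depth ≤ 1.
Let N_k count ground terms of depth at most k. Each non-constant term of depth ≤ k is some function symbol applied to depth-≤(k−1) arguments, giving N_k = 1 + N_{k-1}^2.
N_0 = 1
N_1 = 1 + 1^2 = 2
Explicitly: 1, times(1, 1).
So |H| = 2.
For each predicate symbol, the number of ground atoms is |H| raised to its arity; summing:
  Link: 2^2 = 4;  Edge: 2^3 = 8;  Reach: 2^3 = 8
Total ground atoms: 4 + 8 + 8 = 20.

20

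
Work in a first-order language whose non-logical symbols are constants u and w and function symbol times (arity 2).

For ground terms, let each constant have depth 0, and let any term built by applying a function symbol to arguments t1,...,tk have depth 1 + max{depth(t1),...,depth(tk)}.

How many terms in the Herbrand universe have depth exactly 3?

1408

Let N_k count ground terms of depth at most k. Each non-constant term of depth ≤ k is some function symbol applied to depth-≤(k−1) arguments, giving N_k = 2 + N_{k-1}^2.
N_0 = 2
N_1 = 2 + 2^2 = 6
N_2 = 2 + 6^2 = 38
N_3 = 2 + 38^2 = 1446
Terms of depth exactly 3: N_3 − N_2 = 1446 − 38 = 1408.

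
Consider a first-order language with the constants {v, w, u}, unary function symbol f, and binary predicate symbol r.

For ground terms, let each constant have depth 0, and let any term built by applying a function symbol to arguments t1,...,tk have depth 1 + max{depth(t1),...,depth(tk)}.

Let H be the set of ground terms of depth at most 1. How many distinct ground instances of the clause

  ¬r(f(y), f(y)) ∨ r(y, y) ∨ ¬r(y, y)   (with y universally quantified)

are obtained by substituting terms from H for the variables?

Ground terms of depth ≤ 1:
  Let N_k = |{terms of depth ≤ k}|. Then N_0 = 3 and N_k = 3 + N_{k-1} for k ≥ 1 (one summand per function symbol, arity giving the exponent).
  N_0 = 3
  N_1 = 3 + 3 = 6
  Explicitly: v, w, u, f(v), f(w), f(u).
So there are 6 ground terms available for substitution.
The clause has 1 distinct variable (y), which appears in the body. In the free term algebra distinct substitutions yield syntactically distinct ground instances.
Number of ground instances = 6.

6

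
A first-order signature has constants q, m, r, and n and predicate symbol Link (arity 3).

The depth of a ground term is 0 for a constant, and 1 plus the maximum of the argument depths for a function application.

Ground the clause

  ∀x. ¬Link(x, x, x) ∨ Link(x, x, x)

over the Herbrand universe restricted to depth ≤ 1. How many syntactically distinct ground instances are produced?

4

Ground terms of depth ≤ 1:
  With no function symbols every ground term is a constant, so there are exactly 4 ground terms at every depth bound.
  N_0 = 4
  N_1 = 4
  Explicitly: q, m, r, n.
So there are 4 ground terms available for substitution.
The body mentions the single quantified variable x; since ground terms form a free algebra, no two substitutions collapse to the same formula.
Number of ground instances = 4.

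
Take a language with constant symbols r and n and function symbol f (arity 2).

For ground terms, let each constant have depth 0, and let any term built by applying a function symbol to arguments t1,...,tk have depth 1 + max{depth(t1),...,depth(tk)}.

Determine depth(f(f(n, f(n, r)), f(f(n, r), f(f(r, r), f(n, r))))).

4

depth(f(n, r)) = 1 + max(0, 0) = 1
depth(f(n, f(n, r))) = 1 + max(0, 1) = 2
depth(f(r, r)) = 1 + max(0, 0) = 1
depth(f(f(r, r), f(n, r))) = 1 + max(1, 1) = 2
depth(f(f(n, r), f(f(r, r), f(n, r)))) = 1 + max(1, 2) = 3
depth(f(f(n, f(n, r)), f(f(n, r), f(f(r, r), f(n, r))))) = 1 + max(2, 3) = 4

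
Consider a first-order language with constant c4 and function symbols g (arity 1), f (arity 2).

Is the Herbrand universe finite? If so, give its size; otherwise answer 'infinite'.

The signature has at least one function symbol (g, arity 1) and at least one constant (c4).
Iterating g gives infinitely many distinct ground terms: c4, g(c4), g(g(c4)), ...
So the Herbrand universe is infinite.

infinite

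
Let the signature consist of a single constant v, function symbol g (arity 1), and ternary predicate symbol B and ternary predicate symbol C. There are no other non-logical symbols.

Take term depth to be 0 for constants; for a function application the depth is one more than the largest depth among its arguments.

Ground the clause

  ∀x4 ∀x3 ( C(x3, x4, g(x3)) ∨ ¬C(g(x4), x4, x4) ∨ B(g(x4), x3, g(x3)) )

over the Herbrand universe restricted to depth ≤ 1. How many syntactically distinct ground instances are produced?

4

Ground terms of depth ≤ 1:
  Let N_k count ground terms of depth at most k. Each non-constant term of depth ≤ k is some function symbol applied to depth-≤(k−1) arguments, giving N_k = 1 + N_{k-1}.
  N_0 = 1
  N_1 = 1 + 1 = 2
  Explicitly: v, g(v).
So there are 2 ground terms available for substitution.
The clause has 2 distinct variables (x4, x3), each appearing in the body. In the free term algebra distinct substitutions yield syntactically distinct ground instances.
Number of ground instances = 2^2 = 4.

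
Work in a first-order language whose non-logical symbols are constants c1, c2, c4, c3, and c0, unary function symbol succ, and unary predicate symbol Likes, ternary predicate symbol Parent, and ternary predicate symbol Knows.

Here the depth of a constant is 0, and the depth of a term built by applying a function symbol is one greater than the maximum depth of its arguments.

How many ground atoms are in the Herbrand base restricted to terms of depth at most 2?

First count ground terms of depth ≤ 2.
Count level by level. With function symbols succ/1, the terms of depth ≤ k are the 5 constants together with each function applied to depth-≤(k−1) tuples, so N_k = 5 + N_{k-1}.
N_0 = 5
N_1 = 5 + 5 = 10
N_2 = 5 + 10 = 15
So |H| = 15.
Each predicate of arity r yields |H|^r ground atoms (one per choice of an r-tuple from H):
  Likes: 15;  Parent: 15^3 = 3375;  Knows: 15^3 = 3375
Total ground atoms: 15 + 3375 + 3375 = 6765.

6765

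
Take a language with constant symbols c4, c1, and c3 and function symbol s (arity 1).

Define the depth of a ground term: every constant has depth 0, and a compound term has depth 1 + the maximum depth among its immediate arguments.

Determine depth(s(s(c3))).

2

depth(s(c3)) = 1 + depth(c3) = 1 + 0 = 1
depth(s(s(c3))) = 1 + depth(s(c3)) = 1 + 1 = 2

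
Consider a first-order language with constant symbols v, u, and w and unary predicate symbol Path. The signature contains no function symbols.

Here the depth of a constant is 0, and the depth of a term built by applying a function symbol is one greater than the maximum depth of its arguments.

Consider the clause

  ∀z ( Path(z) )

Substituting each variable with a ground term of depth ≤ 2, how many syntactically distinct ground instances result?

3

Ground terms of depth ≤ 2:
  With no function symbols every ground term is a constant, so there are exactly 3 ground terms at every depth bound.
  N_0 = 3
  N_1 = 3
  N_2 = 3
  Explicitly: v, u, w.
So there are 3 ground terms available for substitution.
There is 1 variable to instantiate (z),  occurring in at least one literal, so different choices give different ground instances.
Number of ground instances = 3.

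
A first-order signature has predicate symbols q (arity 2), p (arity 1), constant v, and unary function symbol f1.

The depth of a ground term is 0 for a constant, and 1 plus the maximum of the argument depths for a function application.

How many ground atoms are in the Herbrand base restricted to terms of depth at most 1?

First count ground terms of depth ≤ 1.
Count level by level. With function symbols f1/1, the terms of depth ≤ k are the 1 constant together with each function applied to depth-≤(k−1) tuples, so N_k = 1 + N_{k-1}.
N_0 = 1
N_1 = 1 + 1 = 2
So |H| = 2.
Ground atoms are formed by filling each argument slot of a predicate with a term from H, so an r-ary predicate gives |H|^r atoms:
  q: 2^2 = 4;  p: 2
Total ground atoms: 4 + 2 = 6.

6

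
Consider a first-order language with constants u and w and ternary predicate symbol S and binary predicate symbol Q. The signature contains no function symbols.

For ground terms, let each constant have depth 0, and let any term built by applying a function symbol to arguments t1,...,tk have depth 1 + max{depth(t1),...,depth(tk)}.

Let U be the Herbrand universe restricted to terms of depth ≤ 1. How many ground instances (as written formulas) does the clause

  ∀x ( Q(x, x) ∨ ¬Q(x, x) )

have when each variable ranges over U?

Ground terms of depth ≤ 1:
  With no function symbols every ground term is a constant, so there are exactly 2 ground terms at every depth bound.
  N_0 = 2
  N_1 = 2
  Explicitly: u, w.
So there are 2 ground terms available for substitution.
The body mentions the single quantified variable x; since ground terms form a free algebra, no two substitutions collapse to the same formula.
Number of ground instances = 2.

2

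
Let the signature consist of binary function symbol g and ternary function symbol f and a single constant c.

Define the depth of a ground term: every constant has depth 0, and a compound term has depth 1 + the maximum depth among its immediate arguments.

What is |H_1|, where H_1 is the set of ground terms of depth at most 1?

3

Let N_k count ground terms of depth at most k. Each non-constant term of depth ≤ k is some function symbol applied to depth-≤(k−1) arguments, giving N_k = 1 + N_{k-1}^2 + N_{k-1}^3.
N_0 = 1
N_1 = 1 + 1^2 + 1^3 = 3
Explicitly: c, g(c, c), f(c, c, c).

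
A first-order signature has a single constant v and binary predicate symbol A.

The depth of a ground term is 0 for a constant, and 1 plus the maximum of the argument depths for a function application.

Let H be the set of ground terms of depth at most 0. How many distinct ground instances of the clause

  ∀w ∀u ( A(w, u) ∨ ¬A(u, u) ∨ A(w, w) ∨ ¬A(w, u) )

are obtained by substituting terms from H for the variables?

1

Ground terms of depth ≤ 0:
  With no function symbols every ground term is a constant, so there is exactly 1 ground term at every depth bound.
  N_0 = 1
So there is exactly 1 ground term available for substitution.
There are 2 variables to instantiate (w, u), each occurring in at least one literal, so different choices give different ground instances.
Number of ground instances = 1^2 = 1.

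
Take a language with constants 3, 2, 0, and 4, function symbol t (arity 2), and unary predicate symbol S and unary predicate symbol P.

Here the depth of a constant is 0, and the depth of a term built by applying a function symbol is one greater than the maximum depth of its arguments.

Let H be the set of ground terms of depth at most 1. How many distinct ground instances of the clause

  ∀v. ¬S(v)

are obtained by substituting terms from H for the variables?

Ground terms of depth ≤ 1:
  If N_k denotes the number of depth-≤k ground terms, the 4 constants give N_0 = 4, and each function symbol of arity r contributes N_{k-1}^r new terms at level k: N_k = 4 + N_{k-1}^2.
  N_0 = 4
  N_1 = 4 + 4^2 = 20
So there are 20 ground terms available for substitution.
The body mentions the single quantified variable v; since ground terms form a free algebra, no two substitutions collapse to the same formula.
Number of ground instances = 20.

20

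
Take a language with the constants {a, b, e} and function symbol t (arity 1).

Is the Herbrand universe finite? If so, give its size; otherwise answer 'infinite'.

The signature has at least one function symbol (t, arity 1) and at least one constant (a).
Iterating t gives infinitely many distinct ground terms: a, t(a), t(t(a)), ...
So the Herbrand universe is infinite.

infinite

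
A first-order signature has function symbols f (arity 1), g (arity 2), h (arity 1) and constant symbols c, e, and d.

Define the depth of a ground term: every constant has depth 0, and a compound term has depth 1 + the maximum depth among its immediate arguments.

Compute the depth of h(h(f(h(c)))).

4

depth(h(c)) = 1 + depth(c) = 1 + 0 = 1
depth(f(h(c))) = 1 + depth(h(c)) = 1 + 1 = 2
depth(h(f(h(c)))) = 1 + depth(f(h(c))) = 1 + 2 = 3
depth(h(h(f(h(c))))) = 1 + depth(h(f(h(c)))) = 1 + 3 = 4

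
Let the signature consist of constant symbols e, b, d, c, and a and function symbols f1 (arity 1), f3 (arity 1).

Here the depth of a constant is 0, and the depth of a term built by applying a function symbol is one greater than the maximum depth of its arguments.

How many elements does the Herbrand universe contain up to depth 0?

Let N_k = |{terms of depth ≤ k}|. Then N_0 = 5 and N_k = 5 + N_{k-1} + N_{k-1} for k ≥ 1 (one summand per function symbol, arity giving the exponent).
N_0 = 5

5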